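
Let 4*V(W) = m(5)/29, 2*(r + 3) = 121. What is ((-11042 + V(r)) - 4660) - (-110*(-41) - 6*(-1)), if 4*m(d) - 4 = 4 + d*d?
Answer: -9381119/464 ≈ -20218.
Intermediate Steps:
r = 115/2 (r = -3 + (1/2)*121 = -3 + 121/2 = 115/2 ≈ 57.500)
m(d) = 2 + d**2/4 (m(d) = 1 + (4 + d*d)/4 = 1 + (4 + d**2)/4 = 1 + (1 + d**2/4) = 2 + d**2/4)
V(W) = 33/464 (V(W) = ((2 + (1/4)*5**2)/29)/4 = ((2 + (1/4)*25)*(1/29))/4 = ((2 + 25/4)*(1/29))/4 = ((33/4)*(1/29))/4 = (1/4)*(33/116) = 33/464)
((-11042 + V(r)) - 4660) - (-110*(-41) - 6*(-1)) = ((-11042 + 33/464) - 4660) - (-110*(-41) - 6*(-1)) = (-5123455/464 - 4660) - (4510 + 6) = -7285695/464 - 1*4516 = -7285695/464 - 4516 = -9381119/464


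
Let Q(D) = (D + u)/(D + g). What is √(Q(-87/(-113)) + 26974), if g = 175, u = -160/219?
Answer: √510363422978120610/4349778 ≈ 164.24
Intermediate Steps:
u = -160/219 (u = -160*1/219 = -160/219 ≈ -0.73059)
Q(D) = (-160/219 + D)/(175 + D) (Q(D) = (D - 160/219)/(D + 175) = (-160/219 + D)/(175 + D))
√(Q(-87/(-113)) + 26974) = √((-160/219 - 87/(-113))/(175 - 87/(-113)) + 26974) = √((-160/219 - 87*(-1/113))/(175 - 87*(-1/113)) + 26974) = √((-160/219 + 87/113)/(175 + 87/113) + 26974) = √((973/24747)/(19862/113) + 26974) = √((113/19862)*(973/24747) + 26974) = √(973/4349778 + 26974) = √(117330912745/4349778) = √510363422978120610/4349778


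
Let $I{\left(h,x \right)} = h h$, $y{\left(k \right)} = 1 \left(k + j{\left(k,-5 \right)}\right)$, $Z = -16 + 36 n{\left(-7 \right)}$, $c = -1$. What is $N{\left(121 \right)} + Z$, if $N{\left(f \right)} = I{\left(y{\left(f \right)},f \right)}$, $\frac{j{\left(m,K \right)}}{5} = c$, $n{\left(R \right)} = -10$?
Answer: $13080$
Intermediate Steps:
$j{\left(m,K \right)} = -5$ ($j{\left(m,K \right)} = 5 \left(-1\right) = -5$)
$Z = -376$ ($Z = -16 + 36 \left(-10\right) = -16 - 360 = -376$)
$y{\left(k \right)} = -5 + k$ ($y{\left(k \right)} = 1 \left(k - 5\right) = 1 \left(-5 + k\right) = -5 + k$)
$I{\left(h,x \right)} = h^{2}$
$N{\left(f \right)} = \left(-5 + f\right)^{2}$
$N{\left(121 \right)} + Z = \left(-5 + 121\right)^{2} - 376 = 116^{2} - 376 = 13456 - 376 = 13080$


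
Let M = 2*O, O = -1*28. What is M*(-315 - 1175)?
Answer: 83440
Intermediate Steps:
O = -28
M = -56 (M = 2*(-28) = -56)
M*(-315 - 1175) = -56*(-315 - 1175) = -56*(-1490) = 83440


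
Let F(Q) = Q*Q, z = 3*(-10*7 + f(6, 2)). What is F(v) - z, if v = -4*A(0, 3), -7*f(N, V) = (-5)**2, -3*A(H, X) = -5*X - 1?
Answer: 42577/63 ≈ 675.83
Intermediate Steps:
A(H, X) = 1/3 + 5*X/3 (A(H, X) = -(-5*X - 1)/3 = -(-1 - 5*X)/3 = 1/3 + 5*X/3)
f(N, V) = -25/7 (f(N, V) = -1/7*(-5)**2 = -1/7*25 = -25/7)
v = -64/3 (v = -4*(1/3 + (5/3)*3) = -4*(1/3 + 5) = -4*16/3 = -64/3 ≈ -21.333)
z = -1545/7 (z = 3*(-10*7 - 25/7) = 3*(-70 - 25/7) = 3*(-515/7) = -1545/7 ≈ -220.71)
F(Q) = Q**2
F(v) - z = (-64/3)**2 - 1*(-1545/7) = 4096/9 + 1545/7 = 42577/63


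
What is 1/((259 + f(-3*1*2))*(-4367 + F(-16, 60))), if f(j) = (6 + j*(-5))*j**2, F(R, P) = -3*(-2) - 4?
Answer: -1/6787575 ≈ -1.4733e-7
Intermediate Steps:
F(R, P) = 2 (F(R, P) = 6 - 4 = 2)
f(j) = j**2*(6 - 5*j) (f(j) = (6 - 5*j)*j**2 = j**2*(6 - 5*j))
1/((259 + f(-3*1*2))*(-4367 + F(-16, 60))) = 1/((259 + (-3*1*2)**2*(6 - 5*(-3*1)*2))*(-4367 + 2)) = 1/((259 + (-3*2)**2*(6 - (-15)*2))*(-4365)) = 1/((259 + (-6)**2*(6 - 5*(-6)))*(-4365)) = 1/((259 + 36*(6 + 30))*(-4365)) = 1/((259 + 36*36)*(-4365)) = 1/((259 + 1296)*(-4365)) = 1/(1555*(-4365)) = 1/(-6787575) = -1/6787575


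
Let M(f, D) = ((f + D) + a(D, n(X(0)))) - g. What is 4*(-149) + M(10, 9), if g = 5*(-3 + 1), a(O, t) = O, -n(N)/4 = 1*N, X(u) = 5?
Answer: -558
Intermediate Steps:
n(N) = -4*N
g = -10 (g = 5*(-2) = -10)
M(f, D) = 10 + f + 2*D (M(f, D) = ((f + D) + D) - 1*(-10) = ((D + f) + D) + 10 = (f + 2*D) + 10 = 10 + f + 2*D)
4*(-149) + M(10, 9) = 4*(-149) + (10 + 10 + 2*9) = -596 + (10 + 10 + 18) = -596 + 38 = -558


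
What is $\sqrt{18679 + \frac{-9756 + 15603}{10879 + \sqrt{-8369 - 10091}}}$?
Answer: $\sqrt{2} \sqrt{\frac{101607344 + 18679 i \sqrt{4615}}{10879 + 2 i \sqrt{4615}}} \approx 136.67 - 2.4552 \cdot 10^{-5} i$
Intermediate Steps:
$\sqrt{18679 + \frac{-9756 + 15603}{10879 + \sqrt{-8369 - 10091}}} = \sqrt{18679 + \frac{5847}{10879 + \sqrt{-18460}}} = \sqrt{18679 + \frac{5847}{10879 + 2 i \sqrt{4615}}}$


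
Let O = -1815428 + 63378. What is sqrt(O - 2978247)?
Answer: I*sqrt(4730297) ≈ 2174.9*I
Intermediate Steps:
O = -1752050
sqrt(O - 2978247) = sqrt(-1752050 - 2978247) = sqrt(-4730297) = I*sqrt(4730297)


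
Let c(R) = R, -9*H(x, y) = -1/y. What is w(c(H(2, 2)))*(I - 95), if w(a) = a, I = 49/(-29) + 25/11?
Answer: -30119/5742 ≈ -5.2454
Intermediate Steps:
H(x, y) = 1/(9*y) (H(x, y) = -(-1)/(9*y) = 1/(9*y))
I = 186/319 (I = 49*(-1/29) + 25*(1/11) = -49/29 + 25/11 = 186/319 ≈ 0.58307)
w(c(H(2, 2)))*(I - 95) = ((⅑)/2)*(186/319 - 95) = ((⅑)*(½))*(-30119/319) = (1/18)*(-30119/319) = -30119/5742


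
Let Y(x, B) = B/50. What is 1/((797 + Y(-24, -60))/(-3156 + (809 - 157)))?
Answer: -12520/3979 ≈ -3.1465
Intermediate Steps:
Y(x, B) = B/50 (Y(x, B) = B*(1/50) = B/50)
1/((797 + Y(-24, -60))/(-3156 + (809 - 157))) = 1/((797 + (1/50)*(-60))/(-3156 + (809 - 157))) = 1/((797 - 6/5)/(-3156 + 652)) = 1/((3979/5)/(-2504)) = 1/((3979/5)*(-1/2504)) = 1/(-3979/12520) = -12520/3979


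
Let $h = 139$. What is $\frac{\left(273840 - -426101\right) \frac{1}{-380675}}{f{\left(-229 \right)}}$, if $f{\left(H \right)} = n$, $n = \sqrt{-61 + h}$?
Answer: $- \frac{699941 \sqrt{78}}{29692650} \approx -0.20819$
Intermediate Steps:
$n = \sqrt{78}$ ($n = \sqrt{-61 + 139} = \sqrt{78} \approx 8.8318$)
$f{\left(H \right)} = \sqrt{78}$
$\frac{\left(273840 - -426101\right) \frac{1}{-380675}}{f{\left(-229 \right)}} = \frac{\left(273840 - -426101\right) \frac{1}{-380675}}{\sqrt{78}} = \left(273840 + 426101\right) \left(- \frac{1}{380675}\right) \frac{\sqrt{78}}{78} = 699941 \left(- \frac{1}{380675}\right) \frac{\sqrt{78}}{78} = - \frac{699941 \frac{\sqrt{78}}{78}}{380675} = - \frac{699941 \sqrt{78}}{29692650}$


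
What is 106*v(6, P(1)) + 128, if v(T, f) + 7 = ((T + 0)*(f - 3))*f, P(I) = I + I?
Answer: -1886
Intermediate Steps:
P(I) = 2*I
v(T, f) = -7 + T*f*(-3 + f) (v(T, f) = -7 + ((T + 0)*(f - 3))*f = -7 + (T*(-3 + f))*f = -7 + T*f*(-3 + f))
106*v(6, P(1)) + 128 = 106*(-7 + 6*(2*1)² - 3*6*2*1) + 128 = 106*(-7 + 6*2² - 3*6*2) + 128 = 106*(-7 + 6*4 - 36) + 128 = 106*(-7 + 24 - 36) + 128 = 106*(-19) + 128 = -2014 + 128 = -1886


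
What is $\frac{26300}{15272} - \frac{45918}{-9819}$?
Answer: $\frac{26652761}{4165438} \approx 6.3986$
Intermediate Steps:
$\frac{26300}{15272} - \frac{45918}{-9819} = 26300 \cdot \frac{1}{15272} - - \frac{5102}{1091} = \frac{6575}{3818} + \frac{5102}{1091} = \frac{26652761}{4165438}$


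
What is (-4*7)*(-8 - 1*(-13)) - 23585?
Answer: -23725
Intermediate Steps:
(-4*7)*(-8 - 1*(-13)) - 23585 = -28*(-8 + 13) - 23585 = -28*5 - 23585 = -140 - 23585 = -23725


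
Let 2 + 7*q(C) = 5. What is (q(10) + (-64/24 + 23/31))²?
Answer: 948676/423801 ≈ 2.2385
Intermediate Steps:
q(C) = 3/7 (q(C) = -2/7 + (⅐)*5 = -2/7 + 5/7 = 3/7)
(q(10) + (-64/24 + 23/31))² = (3/7 + (-64/24 + 23/31))² = (3/7 + (-64*1/24 + 23*(1/31)))² = (3/7 + (-8/3 + 23/31))² = (3/7 - 179/93)² = (-974/651)² = 948676/423801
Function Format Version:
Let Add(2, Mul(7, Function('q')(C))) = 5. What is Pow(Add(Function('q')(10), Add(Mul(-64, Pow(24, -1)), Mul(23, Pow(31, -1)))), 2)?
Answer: Rational(948676, 423801) ≈ 2.2385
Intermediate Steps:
Function('q')(C) = Rational(3, 7) (Function('q')(C) = Add(Rational(-2, 7), Mul(Rational(1, 7), 5)) = Add(Rational(-2, 7), Rational(5, 7)) = Rational(3, 7))
Pow(Add(Function('q')(10), Add(Mul(-64, Pow(24, -1)), Mul(23, Pow(31, -1)))), 2) = Pow(Add(Rational(3, 7), Add(Mul(-64, Pow(24, -1)), Mul(23, Pow(31, -1)))), 2) = Pow(Add(Rational(3, 7), Add(Mul(-64, Rational(1, 24)), Mul(23, Rational(1, 31)))), 2) = Pow(Add(Rational(3, 7), Add(Rational(-8, 3), Rational(23, 31))), 2) = Pow(Add(Rational(3, 7), Rational(-179, 93)), 2) = Pow(Rational(-974, 651), 2) = Rational(948676, 423801)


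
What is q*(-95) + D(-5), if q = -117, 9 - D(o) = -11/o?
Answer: 55609/5 ≈ 11122.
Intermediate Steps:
D(o) = 9 + 11/o (D(o) = 9 - (-11)/o = 9 + 11/o)
q*(-95) + D(-5) = -117*(-95) + (9 + 11/(-5)) = 11115 + (9 + 11*(-⅕)) = 11115 + (9 - 11/5) = 11115 + 34/5 = 55609/5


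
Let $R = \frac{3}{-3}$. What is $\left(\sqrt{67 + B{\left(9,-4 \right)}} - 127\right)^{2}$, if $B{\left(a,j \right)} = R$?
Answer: $\left(127 - \sqrt{66}\right)^{2} \approx 14132.0$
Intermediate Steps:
$R = -1$ ($R = 3 \left(- \frac{1}{3}\right) = -1$)
$B{\left(a,j \right)} = -1$
$\left(\sqrt{67 + B{\left(9,-4 \right)}} - 127\right)^{2} = \left(\sqrt{67 - 1} - 127\right)^{2} = \left(\sqrt{66} - 127\right)^{2} = \left(-127 + \sqrt{66}\right)^{2}$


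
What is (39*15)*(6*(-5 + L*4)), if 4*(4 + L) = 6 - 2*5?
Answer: -87750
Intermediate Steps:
L = -5 (L = -4 + (6 - 2*5)/4 = -4 + (6 - 10)/4 = -4 + (¼)*(-4) = -4 - 1 = -5)
(39*15)*(6*(-5 + L*4)) = (39*15)*(6*(-5 - 5*4)) = 585*(6*(-5 - 20)) = 585*(6*(-25)) = 585*(-150) = -87750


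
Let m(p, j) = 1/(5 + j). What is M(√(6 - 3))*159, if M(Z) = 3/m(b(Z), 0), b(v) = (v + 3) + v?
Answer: 2385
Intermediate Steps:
b(v) = 3 + 2*v (b(v) = (3 + v) + v = 3 + 2*v)
M(Z) = 15 (M(Z) = 3/(1/(5 + 0)) = 3/(1/5) = 3/(⅕) = 3*5 = 15)
M(√(6 - 3))*159 = 15*159 = 2385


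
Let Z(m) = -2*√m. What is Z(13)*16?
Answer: -32*√13 ≈ -115.38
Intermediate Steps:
Z(13)*16 = -2*√13*16 = -32*√13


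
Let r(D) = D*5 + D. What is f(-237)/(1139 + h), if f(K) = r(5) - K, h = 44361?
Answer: 267/45500 ≈ 0.0058681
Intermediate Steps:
r(D) = 6*D (r(D) = 5*D + D = 6*D)
f(K) = 30 - K (f(K) = 6*5 - K = 30 - K)
f(-237)/(1139 + h) = (30 - 1*(-237))/(1139 + 44361) = (30 + 237)/45500 = 267*(1/45500) = 267/45500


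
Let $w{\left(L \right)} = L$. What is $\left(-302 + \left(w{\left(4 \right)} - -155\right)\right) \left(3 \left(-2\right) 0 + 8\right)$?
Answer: $-1144$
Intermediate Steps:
$\left(-302 + \left(w{\left(4 \right)} - -155\right)\right) \left(3 \left(-2\right) 0 + 8\right) = \left(-302 + \left(4 - -155\right)\right) \left(3 \left(-2\right) 0 + 8\right) = \left(-302 + \left(4 + 155\right)\right) \left(\left(-6\right) 0 + 8\right) = \left(-302 + 159\right) \left(0 + 8\right) = \left(-143\right) 8 = -1144$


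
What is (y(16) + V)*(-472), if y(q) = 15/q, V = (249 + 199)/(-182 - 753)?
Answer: -404563/1870 ≈ -216.34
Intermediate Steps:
V = -448/935 (V = 448/(-935) = 448*(-1/935) = -448/935 ≈ -0.47914)
(y(16) + V)*(-472) = (15/16 - 448/935)*(-472) = (6857/14960)*(-472) = -404563/1870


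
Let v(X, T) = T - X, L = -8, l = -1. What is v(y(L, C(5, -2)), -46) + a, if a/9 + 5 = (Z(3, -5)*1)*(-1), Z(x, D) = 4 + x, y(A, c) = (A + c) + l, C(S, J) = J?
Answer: -143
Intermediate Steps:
y(A, c) = -1 + A + c (y(A, c) = (A + c) - 1 = -1 + A + c)
a = -108 (a = -45 + 9*(((4 + 3)*1)*(-1)) = -45 + 9*((7*1)*(-1)) = -45 + 9*(7*(-1)) = -45 + 9*(-7) = -45 - 63 = -108)
v(y(L, C(5, -2)), -46) + a = (-46 - (-1 - 8 - 2)) - 108 = (-46 - 1*(-11)) - 108 = (-46 + 11) - 108 = -35 - 108 = -143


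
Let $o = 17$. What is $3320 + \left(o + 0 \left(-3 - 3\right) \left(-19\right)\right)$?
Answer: $3337$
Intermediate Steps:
$3320 + \left(o + 0 \left(-3 - 3\right) \left(-19\right)\right) = 3320 + \left(17 + 0 \left(-3 - 3\right) \left(-19\right)\right) = 3320 + \left(17 + 0 \left(-6\right) \left(-19\right)\right) = 3320 + \left(17 + 0 \left(-19\right)\right) = 3320 + \left(17 + 0\right) = 3320 + 17 = 3337$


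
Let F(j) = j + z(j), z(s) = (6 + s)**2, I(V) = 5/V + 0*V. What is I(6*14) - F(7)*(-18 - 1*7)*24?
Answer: 8870405/84 ≈ 1.0560e+5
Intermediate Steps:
I(V) = 5/V (I(V) = 5/V + 0 = 5/V)
F(j) = j + (6 + j)**2
I(6*14) - F(7)*(-18 - 1*7)*24 = 5/((6*14)) - (7 + (6 + 7)**2)*(-18 - 1*7)*24 = 5/84 - (7 + 13**2)*(-18 - 7)*24 = 5*(1/84) - (7 + 169)*(-25)*24 = 5/84 - 176*(-25)*24 = 5/84 - (-4400)*24 = 5/84 - 1*(-105600) = 5/84 + 105600 = 8870405/84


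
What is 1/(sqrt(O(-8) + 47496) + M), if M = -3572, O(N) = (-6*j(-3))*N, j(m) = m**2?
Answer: -893/3177814 - sqrt(11982)/6355628 ≈ -0.00029823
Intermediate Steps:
O(N) = -54*N (O(N) = (-6*(-3)**2)*N = (-6*9)*N = -54*N)
1/(sqrt(O(-8) + 47496) + M) = 1/(sqrt(-54*(-8) + 47496) - 3572) = 1/(sqrt(432 + 47496) - 3572) = 1/(sqrt(47928) - 3572) = 1/(2*sqrt(11982) - 3572) = 1/(-3572 + 2*sqrt(11982))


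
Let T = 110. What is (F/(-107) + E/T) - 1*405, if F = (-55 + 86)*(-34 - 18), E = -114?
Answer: -2300864/5885 ≈ -390.97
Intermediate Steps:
F = -1612 (F = 31*(-52) = -1612)
(F/(-107) + E/T) - 1*405 = (-1612/(-107) - 114/110) - 1*405 = (-1612*(-1/107) - 114*1/110) - 405 = (1612/107 - 57/55) - 405 = 82561/5885 - 405 = -2300864/5885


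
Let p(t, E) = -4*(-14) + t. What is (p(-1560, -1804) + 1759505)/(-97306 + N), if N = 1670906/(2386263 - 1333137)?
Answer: -925698280563/51236903825 ≈ -18.067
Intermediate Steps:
N = 835453/526563 (N = 1670906/1053126 = 1670906*(1/1053126) = 835453/526563 ≈ 1.5866)
p(t, E) = 56 + t
(p(-1560, -1804) + 1759505)/(-97306 + N) = ((56 - 1560) + 1759505)/(-97306 + 835453/526563) = (-1504 + 1759505)/(-51236903825/526563) = 1758001*(-526563/51236903825) = -925698280563/51236903825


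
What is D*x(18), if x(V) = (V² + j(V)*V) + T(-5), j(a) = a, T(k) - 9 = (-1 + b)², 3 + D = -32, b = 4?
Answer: -23310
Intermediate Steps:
D = -35 (D = -3 - 32 = -35)
T(k) = 18 (T(k) = 9 + (-1 + 4)² = 9 + 3² = 9 + 9 = 18)
x(V) = 18 + 2*V² (x(V) = (V² + V*V) + 18 = (V² + V²) + 18 = 2*V² + 18 = 18 + 2*V²)
D*x(18) = -35*(18 + 2*18²) = -35*(18 + 2*324) = -35*(18 + 648) = -35*666 = -23310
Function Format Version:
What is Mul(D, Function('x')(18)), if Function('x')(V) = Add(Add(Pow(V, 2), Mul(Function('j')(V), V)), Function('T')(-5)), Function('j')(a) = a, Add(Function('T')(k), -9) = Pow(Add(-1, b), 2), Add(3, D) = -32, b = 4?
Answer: -23310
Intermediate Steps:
D = -35 (D = Add(-3, -32) = -35)
Function('T')(k) = 18 (Function('T')(k) = Add(9, Pow(Add(-1, 4), 2)) = Add(9, Pow(3, 2)) = Add(9, 9) = 18)
Function('x')(V) = Add(18, Mul(2, Pow(V, 2))) (Function('x')(V) = Add(Add(Pow(V, 2), Mul(V, V)), 18) = Add(Add(Pow(V, 2), Pow(V, 2)), 18) = Add(Mul(2, Pow(V, 2)), 18) = Add(18, Mul(2, Pow(V, 2))))
Mul(D, Function('x')(18)) = Mul(-35, Add(18, Mul(2, Pow(18, 2)))) = Mul(-35, Add(18, Mul(2, 324))) = Mul(-35, Add(18, 648)) = Mul(-35, 666) = -23310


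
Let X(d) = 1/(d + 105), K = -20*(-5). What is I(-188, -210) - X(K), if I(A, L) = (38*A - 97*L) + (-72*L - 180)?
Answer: 5774029/205 ≈ 28166.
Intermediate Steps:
K = 100
I(A, L) = -180 - 169*L + 38*A (I(A, L) = (-97*L + 38*A) + (-180 - 72*L) = -180 - 169*L + 38*A)
X(d) = 1/(105 + d)
I(-188, -210) - X(K) = (-180 - 169*(-210) + 38*(-188)) - 1/(105 + 100) = (-180 + 35490 - 7144) - 1/205 = 28166 - 1*1/205 = 28166 - 1/205 = 5774029/205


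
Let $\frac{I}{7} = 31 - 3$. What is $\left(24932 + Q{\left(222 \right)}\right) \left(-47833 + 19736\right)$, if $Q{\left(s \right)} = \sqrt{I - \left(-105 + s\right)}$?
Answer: $-700514404 - 28097 \sqrt{79} \approx -7.0076 \cdot 10^{8}$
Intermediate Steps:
$I = 196$ ($I = 7 \left(31 - 3\right) = 7 \cdot 28 = 196$)
$Q{\left(s \right)} = \sqrt{301 - s}$ ($Q{\left(s \right)} = \sqrt{196 - \left(-105 + s\right)} = \sqrt{301 - s}$)
$\left(24932 + Q{\left(222 \right)}\right) \left(-47833 + 19736\right) = \left(24932 + \sqrt{301 - 222}\right) \left(-47833 + 19736\right) = \left(24932 + \sqrt{301 - 222}\right) \left(-28097\right) = \left(24932 + \sqrt{79}\right) \left(-28097\right) = -700514404 - 28097 \sqrt{79}$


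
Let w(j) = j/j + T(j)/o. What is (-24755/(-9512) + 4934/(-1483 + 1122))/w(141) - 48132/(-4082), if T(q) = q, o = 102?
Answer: 2028528164795/283842270036 ≈ 7.1467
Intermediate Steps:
w(j) = 1 + j/102 (w(j) = j/j + j/102 = 1 + j*(1/102) = 1 + j/102)
(-24755/(-9512) + 4934/(-1483 + 1122))/w(141) - 48132/(-4082) = (-24755/(-9512) + 4934/(-1483 + 1122))/(1 + (1/102)*141) - 48132/(-4082) = (-24755*(-1/9512) + 4934/(-361))/(1 + 47/34) - 48132*(-1/4082) = (24755/9512 + 4934*(-1/361))/(81/34) + 24066/2041 = (24755/9512 - 4934/361)*(34/81) + 24066/2041 = -37995653/3433832*34/81 + 24066/2041 = -645926101/139070196 + 24066/2041 = 2028528164795/283842270036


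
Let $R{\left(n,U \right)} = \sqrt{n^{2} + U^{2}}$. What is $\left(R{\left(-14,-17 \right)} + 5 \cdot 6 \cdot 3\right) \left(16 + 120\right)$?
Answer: $12240 + 136 \sqrt{485} \approx 15235.0$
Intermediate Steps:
$R{\left(n,U \right)} = \sqrt{U^{2} + n^{2}}$
$\left(R{\left(-14,-17 \right)} + 5 \cdot 6 \cdot 3\right) \left(16 + 120\right) = \left(\sqrt{\left(-17\right)^{2} + \left(-14\right)^{2}} + 5 \cdot 6 \cdot 3\right) \left(16 + 120\right) = \left(\sqrt{289 + 196} + 30 \cdot 3\right) 136 = \left(\sqrt{485} + 90\right) 136 = \left(90 + \sqrt{485}\right) 136 = 12240 + 136 \sqrt{485}$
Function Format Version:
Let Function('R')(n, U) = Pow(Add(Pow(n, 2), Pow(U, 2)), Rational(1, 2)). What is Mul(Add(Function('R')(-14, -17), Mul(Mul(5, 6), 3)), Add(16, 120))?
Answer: Add(12240, Mul(136, Pow(485, Rational(1, 2)))) ≈ 15235.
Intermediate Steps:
Function('R')(n, U) = Pow(Add(Pow(U, 2), Pow(n, 2)), Rational(1, 2))
Mul(Add(Function('R')(-14, -17), Mul(Mul(5, 6), 3)), Add(16, 120)) = Mul(Add(Pow(Add(Pow(-17, 2), Pow(-14, 2)), Rational(1, 2)), Mul(Mul(5, 6), 3)), Add(16, 120)) = Mul(Add(Pow(Add(289, 196), Rational(1, 2)), Mul(30, 3)), 136) = Mul(Add(Pow(485, Rational(1, 2)), 90), 136) = Mul(Add(90, Pow(485, Rational(1, 2))), 136) = Add(12240, Mul(136, Pow(485, Rational(1, 2))))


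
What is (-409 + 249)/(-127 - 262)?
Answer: 160/389 ≈ 0.41131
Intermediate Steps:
(-409 + 249)/(-127 - 262) = -160/(-389) = -160*(-1/389) = 160/389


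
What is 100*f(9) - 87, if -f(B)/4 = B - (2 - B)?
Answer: -6487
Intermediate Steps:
f(B) = 8 - 8*B (f(B) = -4*(B - (2 - B)) = -4*(B + (-2 + B)) = -4*(-2 + 2*B) = 8 - 8*B)
100*f(9) - 87 = 100*(8 - 8*9) - 87 = 100*(8 - 72) - 87 = 100*(-64) - 87 = -6400 - 87 = -6487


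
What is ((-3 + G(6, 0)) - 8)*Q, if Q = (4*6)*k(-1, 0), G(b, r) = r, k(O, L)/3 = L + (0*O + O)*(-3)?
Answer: -2376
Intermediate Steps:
k(O, L) = -9*O + 3*L (k(O, L) = 3*(L + (0*O + O)*(-3)) = 3*(L + (0 + O)*(-3)) = 3*(L + O*(-3)) = 3*(L - 3*O) = -9*O + 3*L)
Q = 216 (Q = (4*6)*(-9*(-1) + 3*0) = 24*(9 + 0) = 24*9 = 216)
((-3 + G(6, 0)) - 8)*Q = ((-3 + 0) - 8)*216 = (-3 - 8)*216 = -11*216 = -2376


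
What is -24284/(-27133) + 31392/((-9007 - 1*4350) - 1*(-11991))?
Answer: -409293596/18531839 ≈ -22.086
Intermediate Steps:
-24284/(-27133) + 31392/((-9007 - 1*4350) - 1*(-11991)) = -24284*(-1/27133) + 31392/((-9007 - 4350) + 11991) = 24284/27133 + 31392/(-13357 + 11991) = 24284/27133 + 31392/(-1366) = 24284/27133 + 31392*(-1/1366) = 24284/27133 - 15696/683 = -409293596/18531839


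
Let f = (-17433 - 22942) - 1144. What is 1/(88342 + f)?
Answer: 1/46823 ≈ 2.1357e-5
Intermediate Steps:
f = -41519 (f = -40375 - 1144 = -41519)
1/(88342 + f) = 1/(88342 - 41519) = 1/46823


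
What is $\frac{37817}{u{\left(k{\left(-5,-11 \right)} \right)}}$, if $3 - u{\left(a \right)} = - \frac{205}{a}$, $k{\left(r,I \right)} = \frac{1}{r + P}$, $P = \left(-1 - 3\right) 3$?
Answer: $- \frac{37817}{3482} \approx -10.861$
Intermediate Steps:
$P = -12$ ($P = \left(-4\right) 3 = -12$)
$k{\left(r,I \right)} = \frac{1}{-12 + r}$ ($k{\left(r,I \right)} = \frac{1}{r - 12} = \frac{1}{-12 + r}$)
$u{\left(a \right)} = 3 + \frac{205}{a}$ ($u{\left(a \right)} = 3 - - \frac{205}{a} = 3 + \frac{205}{a}$)
$\frac{37817}{u{\left(k{\left(-5,-11 \right)} \right)}} = \frac{37817}{3 + \frac{205}{\frac{1}{-12 - 5}}} = \frac{37817}{3 + \frac{205}{\frac{1}{-17}}} = \frac{37817}{3 + \frac{205}{- \frac{1}{17}}} = \frac{37817}{3 + 205 \left(-17\right)} = \frac{37817}{3 - 3485} = \frac{37817}{-3482} = 37817 \left(- \frac{1}{3482}\right) = - \frac{37817}{3482}$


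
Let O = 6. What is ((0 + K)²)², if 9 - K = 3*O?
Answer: 6561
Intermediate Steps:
K = -9 (K = 9 - 3*6 = 9 - 1*18 = 9 - 18 = -9)
((0 + K)²)² = ((0 - 9)²)² = ((-9)²)² = 81² = 6561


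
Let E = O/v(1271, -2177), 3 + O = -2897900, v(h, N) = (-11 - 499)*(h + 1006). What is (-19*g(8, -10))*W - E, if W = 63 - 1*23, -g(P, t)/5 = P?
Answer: 35299710097/1161270 ≈ 30398.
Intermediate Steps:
v(h, N) = -513060 - 510*h (v(h, N) = -510*(1006 + h) = -513060 - 510*h)
O = -2897903 (O = -3 - 2897900 = -2897903)
g(P, t) = -5*P
W = 40 (W = 63 - 23 = 40)
E = 2897903/1161270 (E = -2897903/(-513060 - 510*1271) = -2897903/(-513060 - 648210) = -2897903/(-1161270) = -2897903*(-1/1161270) = 2897903/1161270 ≈ 2.4955)
(-19*g(8, -10))*W - E = -(-95)*8*40 - 1*2897903/1161270 = -19*(-40)*40 - 2897903/1161270 = 760*40 - 2897903/1161270 = 30400 - 2897903/1161270 = 35299710097/1161270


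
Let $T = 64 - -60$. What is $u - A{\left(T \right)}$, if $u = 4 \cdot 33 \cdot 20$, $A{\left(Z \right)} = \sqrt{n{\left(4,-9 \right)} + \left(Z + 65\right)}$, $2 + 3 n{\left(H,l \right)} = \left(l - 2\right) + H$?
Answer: $2640 - \sqrt{186} \approx 2626.4$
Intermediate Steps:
$n{\left(H,l \right)} = - \frac{4}{3} + \frac{H}{3} + \frac{l}{3}$ ($n{\left(H,l \right)} = - \frac{2}{3} + \frac{\left(l - 2\right) + H}{3} = - \frac{2}{3} + \frac{\left(-2 + l\right) + H}{3} = - \frac{2}{3} + \frac{-2 + H + l}{3} = - \frac{2}{3} + \left(- \frac{2}{3} + \frac{H}{3} + \frac{l}{3}\right) = - \frac{4}{3} + \frac{H}{3} + \frac{l}{3}$)
$T = 124$ ($T = 64 + 60 = 124$)
$A{\left(Z \right)} = \sqrt{62 + Z}$ ($A{\left(Z \right)} = \sqrt{\left(- \frac{4}{3} + \frac{1}{3} \cdot 4 + \frac{1}{3} \left(-9\right)\right) + \left(Z + 65\right)} = \sqrt{\left(- \frac{4}{3} + \frac{4}{3} - 3\right) + \left(65 + Z\right)} = \sqrt{-3 + \left(65 + Z\right)} = \sqrt{62 + Z}$)
$u = 2640$ ($u = 132 \cdot 20 = 2640$)
$u - A{\left(T \right)} = 2640 - \sqrt{62 + 124} = 2640 - \sqrt{186}$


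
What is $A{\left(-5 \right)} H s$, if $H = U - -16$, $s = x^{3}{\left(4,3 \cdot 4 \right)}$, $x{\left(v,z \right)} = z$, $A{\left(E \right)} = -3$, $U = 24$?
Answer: $-207360$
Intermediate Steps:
$s = 1728$ ($s = \left(3 \cdot 4\right)^{3} = 12^{3} = 1728$)
$H = 40$ ($H = 24 - -16 = 24 + 16 = 40$)
$A{\left(-5 \right)} H s = \left(-3\right) 40 \cdot 1728 = \left(-120\right) 1728 = -207360$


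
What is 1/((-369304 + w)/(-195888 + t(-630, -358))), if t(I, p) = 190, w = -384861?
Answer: 195698/754165 ≈ 0.25949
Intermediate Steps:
1/((-369304 + w)/(-195888 + t(-630, -358))) = 1/((-369304 - 384861)/(-195888 + 190)) = 1/(-754165/(-195698)) = 1/(-754165*(-1/195698)) = 1/(754165/195698) = 195698/754165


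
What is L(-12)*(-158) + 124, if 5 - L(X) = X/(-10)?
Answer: -2382/5 ≈ -476.40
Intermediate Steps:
L(X) = 5 + X/10 (L(X) = 5 - X/(-10) = 5 - X*(-1)/10 = 5 - (-1)*X/10 = 5 + X/10)
L(-12)*(-158) + 124 = (5 + (⅒)*(-12))*(-158) + 124 = (5 - 6/5)*(-158) + 124 = (19/5)*(-158) + 124 = -3002/5 + 124 = -2382/5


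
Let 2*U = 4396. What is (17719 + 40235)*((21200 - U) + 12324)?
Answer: 1815467004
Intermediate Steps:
U = 2198 (U = (1/2)*4396 = 2198)
(17719 + 40235)*((21200 - U) + 12324) = (17719 + 40235)*((21200 - 1*2198) + 12324) = 57954*((21200 - 2198) + 12324) = 57954*(19002 + 12324) = 57954*31326 = 1815467004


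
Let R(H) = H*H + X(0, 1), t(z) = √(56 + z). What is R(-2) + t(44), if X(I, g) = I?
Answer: 14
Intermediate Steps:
R(H) = H² (R(H) = H*H + 0 = H² + 0 = H²)
R(-2) + t(44) = (-2)² + √(56 + 44) = 4 + √100 = 4 + 10 = 14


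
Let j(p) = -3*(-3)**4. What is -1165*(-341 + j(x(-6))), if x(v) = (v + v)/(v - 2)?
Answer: 680360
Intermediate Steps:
x(v) = 2*v/(-2 + v) (x(v) = (2*v)/(-2 + v) = 2*v/(-2 + v))
j(p) = -243 (j(p) = -3*81 = -243)
-1165*(-341 + j(x(-6))) = -1165*(-341 - 243) = -1165*(-584) = 680360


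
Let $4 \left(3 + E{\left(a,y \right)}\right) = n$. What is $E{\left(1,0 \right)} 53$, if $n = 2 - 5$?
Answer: $- \frac{795}{4} \approx -198.75$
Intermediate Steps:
$n = -3$ ($n = 2 - 5 = -3$)
$E{\left(a,y \right)} = - \frac{15}{4}$ ($E{\left(a,y \right)} = -3 + \frac{1}{4} \left(-3\right) = -3 - \frac{3}{4} = - \frac{15}{4}$)
$E{\left(1,0 \right)} 53 = \left(- \frac{15}{4}\right) 53 = - \frac{795}{4}$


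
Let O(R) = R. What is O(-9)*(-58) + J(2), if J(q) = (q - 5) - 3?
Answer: 516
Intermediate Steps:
J(q) = -8 + q (J(q) = (-5 + q) - 3 = -8 + q)
O(-9)*(-58) + J(2) = -9*(-58) + (-8 + 2) = 522 - 6 = 516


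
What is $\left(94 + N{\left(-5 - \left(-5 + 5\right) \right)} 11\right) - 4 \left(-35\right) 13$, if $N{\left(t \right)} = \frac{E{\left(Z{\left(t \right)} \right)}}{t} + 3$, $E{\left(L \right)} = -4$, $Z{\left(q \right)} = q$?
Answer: $\frac{9779}{5} \approx 1955.8$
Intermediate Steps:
$N{\left(t \right)} = 3 - \frac{4}{t}$ ($N{\left(t \right)} = - \frac{4}{t} + 3 = 3 - \frac{4}{t}$)
$\left(94 + N{\left(-5 - \left(-5 + 5\right) \right)} 11\right) - 4 \left(-35\right) 13 = \left(94 + \left(3 - \frac{4}{-5 - \left(-5 + 5\right)}\right) 11\right) - 4 \left(-35\right) 13 = \left(94 + \left(3 - \frac{4}{-5 - 0}\right) 11\right) - \left(-140\right) 13 = \left(94 + \left(3 - \frac{4}{-5 + 0}\right) 11\right) - -1820 = \left(94 + \left(3 - \frac{4}{-5}\right) 11\right) + 1820 = \left(94 + \left(3 - - \frac{4}{5}\right) 11\right) + 1820 = \left(94 + \left(3 + \frac{4}{5}\right) 11\right) + 1820 = \left(94 + \frac{19}{5} \cdot 11\right) + 1820 = \left(94 + \frac{209}{5}\right) + 1820 = \frac{679}{5} + 1820 = \frac{9779}{5}$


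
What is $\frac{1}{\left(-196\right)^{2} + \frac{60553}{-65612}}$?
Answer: $\frac{65612}{2520490039} \approx 2.6031 \cdot 10^{-5}$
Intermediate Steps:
$\frac{1}{\left(-196\right)^{2} + \frac{60553}{-65612}} = \frac{1}{38416 + 60553 \left(- \frac{1}{65612}\right)} = \frac{1}{38416 - \frac{60553}{65612}} = \frac{1}{\frac{2520490039}{65612}} = \frac{65612}{2520490039}$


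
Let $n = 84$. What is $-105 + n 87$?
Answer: $7203$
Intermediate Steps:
$-105 + n 87 = -105 + 84 \cdot 87 = -105 + 7308 = 7203$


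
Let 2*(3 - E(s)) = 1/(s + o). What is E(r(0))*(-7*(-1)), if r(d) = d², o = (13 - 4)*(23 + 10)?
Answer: 12467/594 ≈ 20.988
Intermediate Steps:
o = 297 (o = 9*33 = 297)
E(s) = 3 - 1/(2*(297 + s)) (E(s) = 3 - 1/(2*(s + 297)) = 3 - 1/(2*(297 + s)))
E(r(0))*(-7*(-1)) = ((1781 + 6*0²)/(2*(297 + 0²)))*(-7*(-1)) = ((1781 + 6*0)/(2*(297 + 0)))*7 = ((½)*(1781 + 0)/297)*7 = ((½)*(1/297)*1781)*7 = (1781/594)*7 = 12467/594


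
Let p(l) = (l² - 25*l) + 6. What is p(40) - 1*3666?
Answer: -3060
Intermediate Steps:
p(l) = 6 + l² - 25*l
p(40) - 1*3666 = (6 + 40² - 25*40) - 1*3666 = (6 + 1600 - 1000) - 3666 = 606 - 3666 = -3060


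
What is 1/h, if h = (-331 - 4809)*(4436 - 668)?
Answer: -1/19367520 ≈ -5.1633e-8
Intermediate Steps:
h = -19367520 (h = -5140*3768 = -19367520)
1/h = 1/(-19367520) = -1/19367520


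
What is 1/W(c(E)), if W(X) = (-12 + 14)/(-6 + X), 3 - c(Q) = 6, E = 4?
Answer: -9/2 ≈ -4.5000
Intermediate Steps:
c(Q) = -3 (c(Q) = 3 - 1*6 = 3 - 6 = -3)
W(X) = 2/(-6 + X)
1/W(c(E)) = 1/(2/(-6 - 3)) = 1/(2/(-9)) = 1/(2*(-⅑)) = 1/(-2/9) = -9/2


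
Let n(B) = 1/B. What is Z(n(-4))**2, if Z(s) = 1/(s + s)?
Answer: 4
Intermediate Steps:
Z(s) = 1/(2*s)
Z(n(-4))**2 = (1/(2*(1/(-4))))**2 = (1/(2*(-1/4)))**2 = ((1/2)*(-4))**2 = (-2)**2 = 4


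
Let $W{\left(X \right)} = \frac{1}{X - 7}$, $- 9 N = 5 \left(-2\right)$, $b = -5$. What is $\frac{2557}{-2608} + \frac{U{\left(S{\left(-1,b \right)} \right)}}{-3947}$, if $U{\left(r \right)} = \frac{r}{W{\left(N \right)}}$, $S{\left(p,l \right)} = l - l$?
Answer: $- \frac{2557}{2608} \approx -0.98044$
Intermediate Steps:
$S{\left(p,l \right)} = 0$
$N = \frac{10}{9}$ ($N = - \frac{5 \left(-2\right)}{9} = \left(- \frac{1}{9}\right) \left(-10\right) = \frac{10}{9} \approx 1.1111$)
$W{\left(X \right)} = \frac{1}{-7 + X}$
$U{\left(r \right)} = - \frac{53 r}{9}$ ($U{\left(r \right)} = \frac{r}{\frac{1}{-7 + \frac{10}{9}}} = \frac{r}{\frac{1}{- \frac{53}{9}}} = \frac{r}{- \frac{9}{53}} = r \left(- \frac{53}{9}\right) = - \frac{53 r}{9}$)
$\frac{2557}{-2608} + \frac{U{\left(S{\left(-1,b \right)} \right)}}{-3947} = \frac{2557}{-2608} + \frac{\left(- \frac{53}{9}\right) 0}{-3947} = 2557 \left(- \frac{1}{2608}\right) + 0 \left(- \frac{1}{3947}\right) = - \frac{2557}{2608} + 0 = - \frac{2557}{2608}$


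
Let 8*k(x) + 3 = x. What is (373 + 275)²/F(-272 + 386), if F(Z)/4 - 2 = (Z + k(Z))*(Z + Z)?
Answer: 209952/58315 ≈ 3.6003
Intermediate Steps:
k(x) = -3/8 + x/8
F(Z) = 8 + 8*Z*(-3/8 + 9*Z/8) (F(Z) = 8 + 4*((Z + (-3/8 + Z/8))*(Z + Z)) = 8 + 4*((-3/8 + 9*Z/8)*(2*Z)) = 8 + 4*(2*Z*(-3/8 + 9*Z/8)) = 8 + 8*Z*(-3/8 + 9*Z/8))
(373 + 275)²/F(-272 + 386) = (373 + 275)²/(8 - 3*(-272 + 386) + 9*(-272 + 386)²) = 648²/(8 - 3*114 + 9*114²) = 419904/(8 - 342 + 9*12996) = 419904/(8 - 342 + 116964) = 419904/116630 = 419904*(1/116630) = 209952/58315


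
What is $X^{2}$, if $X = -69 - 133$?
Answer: $40804$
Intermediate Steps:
$X = -202$ ($X = -69 - 133 = -202$)
$X^{2} = \left(-202\right)^{2} = 40804$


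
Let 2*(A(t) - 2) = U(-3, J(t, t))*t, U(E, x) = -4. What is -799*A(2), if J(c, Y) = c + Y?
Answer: 1598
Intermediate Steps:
J(c, Y) = Y + c
A(t) = 2 - 2*t (A(t) = 2 + (-4*t)/2 = 2 - 2*t)
-799*A(2) = -799*(2 - 2*2) = -799*(2 - 4) = -799*(-2) = 1598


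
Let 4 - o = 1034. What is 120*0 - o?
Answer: 1030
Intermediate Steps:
o = -1030 (o = 4 - 1*1034 = 4 - 1034 = -1030)
120*0 - o = 120*0 - 1*(-1030) = 0 + 1030 = 1030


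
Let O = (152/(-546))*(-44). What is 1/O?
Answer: 273/3344 ≈ 0.081639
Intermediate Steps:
O = 3344/273 (O = (152*(-1/546))*(-44) = -76/273*(-44) = 3344/273 ≈ 12.249)
1/O = 1/(3344/273) = 273/3344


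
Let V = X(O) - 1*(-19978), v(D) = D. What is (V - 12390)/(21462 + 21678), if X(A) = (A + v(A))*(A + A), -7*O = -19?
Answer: 93314/528465 ≈ 0.17658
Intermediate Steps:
O = 19/7 (O = -1/7*(-19) = 19/7 ≈ 2.7143)
X(A) = 4*A**2 (X(A) = (A + A)*(A + A) = (2*A)*(2*A) = 4*A**2)
V = 980366/49 (V = 4*(19/7)**2 - 1*(-19978) = 4*(361/49) + 19978 = 1444/49 + 19978 = 980366/49 ≈ 20007.)
(V - 12390)/(21462 + 21678) = (980366/49 - 12390)/(21462 + 21678) = (373256/49)/43140 = (373256/49)*(1/43140) = 93314/528465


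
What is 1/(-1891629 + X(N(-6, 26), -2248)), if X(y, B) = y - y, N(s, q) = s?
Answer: -1/1891629 ≈ -5.2864e-7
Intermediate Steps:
X(y, B) = 0
1/(-1891629 + X(N(-6, 26), -2248)) = 1/(-1891629 + 0) = 1/(-1891629) = -1/1891629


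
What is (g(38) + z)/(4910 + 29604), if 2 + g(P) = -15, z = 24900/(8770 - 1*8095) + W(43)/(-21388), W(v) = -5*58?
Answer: 1915531/3321834444 ≈ 0.00057665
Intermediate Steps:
W(v) = -290
z = 3551713/96246 (z = 24900/(8770 - 1*8095) - 290/(-21388) = 24900/(8770 - 8095) - 290*(-1/21388) = 24900/675 + 145/10694 = 24900*(1/675) + 145/10694 = 332/9 + 145/10694 = 3551713/96246 ≈ 36.902)
g(P) = -17 (g(P) = -2 - 15 = -17)
(g(38) + z)/(4910 + 29604) = (-17 + 3551713/96246)/(4910 + 29604) = (1915531/96246)/34514 = (1915531/96246)*(1/34514) = 1915531/3321834444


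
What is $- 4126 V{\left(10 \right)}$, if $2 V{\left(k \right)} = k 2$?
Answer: $-41260$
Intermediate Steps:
$V{\left(k \right)} = k$ ($V{\left(k \right)} = \frac{k 2}{2} = \frac{2 k}{2} = k$)
$- 4126 V{\left(10 \right)} = \left(-4126\right) 10 = -41260$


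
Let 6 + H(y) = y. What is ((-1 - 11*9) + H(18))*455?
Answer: -40040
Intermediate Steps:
H(y) = -6 + y
((-1 - 11*9) + H(18))*455 = ((-1 - 11*9) + (-6 + 18))*455 = ((-1 - 99) + 12)*455 = (-100 + 12)*455 = -88*455 = -40040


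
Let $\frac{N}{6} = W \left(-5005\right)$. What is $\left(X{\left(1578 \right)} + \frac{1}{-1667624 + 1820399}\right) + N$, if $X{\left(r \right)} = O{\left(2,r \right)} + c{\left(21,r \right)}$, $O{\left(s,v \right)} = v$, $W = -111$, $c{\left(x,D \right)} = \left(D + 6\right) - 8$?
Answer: $\frac{509731343101}{152775} \approx 3.3365 \cdot 10^{6}$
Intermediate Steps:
$c{\left(x,D \right)} = -2 + D$ ($c{\left(x,D \right)} = \left(6 + D\right) - 8 = -2 + D$)
$N = 3333330$ ($N = 6 \left(\left(-111\right) \left(-5005\right)\right) = 6 \cdot 555555 = 3333330$)
$X{\left(r \right)} = -2 + 2 r$ ($X{\left(r \right)} = r + \left(-2 + r\right) = -2 + 2 r$)
$\left(X{\left(1578 \right)} + \frac{1}{-1667624 + 1820399}\right) + N = \left(\left(-2 + 2 \cdot 1578\right) + \frac{1}{-1667624 + 1820399}\right) + 3333330 = \left(\left(-2 + 3156\right) + \frac{1}{152775}\right) + 3333330 = \left(3154 + \frac{1}{152775}\right) + 3333330 = \frac{481852351}{152775} + 3333330 = \frac{509731343101}{152775}$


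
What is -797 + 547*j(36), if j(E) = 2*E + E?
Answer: 58279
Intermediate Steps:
j(E) = 3*E
-797 + 547*j(36) = -797 + 547*(3*36) = -797 + 547*108 = -797 + 59076 = 58279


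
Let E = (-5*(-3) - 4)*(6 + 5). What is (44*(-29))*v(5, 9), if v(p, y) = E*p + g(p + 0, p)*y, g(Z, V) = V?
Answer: -829400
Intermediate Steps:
E = 121 (E = (15 - 4)*11 = 11*11 = 121)
v(p, y) = 121*p + p*y
(44*(-29))*v(5, 9) = (44*(-29))*(5*(121 + 9)) = -6380*130 = -1276*650 = -829400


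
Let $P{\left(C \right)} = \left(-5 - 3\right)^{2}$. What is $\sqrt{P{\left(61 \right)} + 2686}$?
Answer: $5 \sqrt{110} \approx 52.44$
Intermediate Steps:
$P{\left(C \right)} = 64$ ($P{\left(C \right)} = \left(-8\right)^{2} = 64$)
$\sqrt{P{\left(61 \right)} + 2686} = \sqrt{64 + 2686} = \sqrt{2750} = 5 \sqrt{110}$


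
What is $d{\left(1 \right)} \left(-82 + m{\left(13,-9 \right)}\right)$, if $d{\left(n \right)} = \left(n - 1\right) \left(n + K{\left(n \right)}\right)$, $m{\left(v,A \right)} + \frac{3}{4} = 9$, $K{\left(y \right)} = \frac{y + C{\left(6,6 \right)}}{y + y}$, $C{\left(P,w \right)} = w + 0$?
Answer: $0$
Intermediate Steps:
$C{\left(P,w \right)} = w$
$K{\left(y \right)} = \frac{6 + y}{2 y}$ ($K{\left(y \right)} = \frac{y + 6}{y + y} = \frac{6 + y}{2 y}$)
$m{\left(v,A \right)} = \frac{33}{4}$ ($m{\left(v,A \right)} = - \frac{3}{4} + 9 = \frac{33}{4}$)
$d{\left(n \right)} = \left(-1 + n\right) \left(n + \frac{6 + n}{2 n}\right)$ ($d{\left(n \right)} = \left(n - 1\right) \left(n + \frac{6 + n}{2 n}\right) = \left(-1 + n\right) \left(n + \frac{6 + n}{2 n}\right)$)
$d{\left(1 \right)} \left(-82 + m{\left(13,-9 \right)}\right) = \left(\frac{5}{2} + 1^{2} - \frac{3}{1} - \frac{1}{2}\right) \left(-82 + \frac{33}{4}\right) = \left(\frac{5}{2} + 1 - 3 - \frac{1}{2}\right) \left(- \frac{295}{4}\right) = 0 \left(- \frac{295}{4}\right) = 0$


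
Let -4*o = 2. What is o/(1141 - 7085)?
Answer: 1/11888 ≈ 8.4118e-5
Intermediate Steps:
o = -½ (o = -¼*2 = -½ ≈ -0.50000)
o/(1141 - 7085) = -1/(2*(1141 - 7085)) = -½/(-5944) = -½*(-1/5944) = 1/11888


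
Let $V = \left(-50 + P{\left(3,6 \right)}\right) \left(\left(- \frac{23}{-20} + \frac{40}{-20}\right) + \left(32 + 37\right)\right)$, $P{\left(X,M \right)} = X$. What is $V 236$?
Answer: $- \frac{3779599}{5} \approx -7.5592 \cdot 10^{5}$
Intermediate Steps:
$V = - \frac{64061}{20}$ ($V = \left(-50 + 3\right) \left(\left(- \frac{23}{-20} + \frac{40}{-20}\right) + \left(32 + 37\right)\right) = - 47 \left(\left(\left(-23\right) \left(- \frac{1}{20}\right) + 40 \left(- \frac{1}{20}\right)\right) + 69\right) = - 47 \left(\left(\frac{23}{20} - 2\right) + 69\right) = - 47 \left(- \frac{17}{20} + 69\right) = \left(-47\right) \frac{1363}{20} = - \frac{64061}{20} \approx -3203.1$)
$V 236 = \left(- \frac{64061}{20}\right) 236 = - \frac{3779599}{5}$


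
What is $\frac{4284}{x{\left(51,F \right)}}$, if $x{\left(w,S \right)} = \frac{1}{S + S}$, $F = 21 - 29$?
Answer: $-68544$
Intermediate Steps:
$F = -8$
$x{\left(w,S \right)} = \frac{1}{2 S}$
$\frac{4284}{x{\left(51,F \right)}} = \frac{4284}{\frac{1}{2} \frac{1}{-8}} = \frac{4284}{\frac{1}{2} \left(- \frac{1}{8}\right)} = \frac{4284}{- \frac{1}{16}} = 4284 \left(-16\right) = -68544$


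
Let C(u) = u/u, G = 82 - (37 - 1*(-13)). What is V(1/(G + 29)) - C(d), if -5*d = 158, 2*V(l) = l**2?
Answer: -7441/7442 ≈ -0.99987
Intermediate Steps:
G = 32 (G = 82 - (37 + 13) = 82 - 1*50 = 82 - 50 = 32)
V(l) = l**2/2
d = -158/5 (d = -1/5*158 = -158/5 ≈ -31.600)
C(u) = 1
V(1/(G + 29)) - C(d) = (1/(32 + 29))**2/2 - 1*1 = (1/61)**2/2 - 1 = (1/2)*(1/3721) - 1 = 1/7442 - 1 = -7441/7442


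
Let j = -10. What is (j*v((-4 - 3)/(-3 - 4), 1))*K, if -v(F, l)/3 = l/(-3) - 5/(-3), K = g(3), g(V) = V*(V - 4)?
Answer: -120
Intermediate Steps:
g(V) = V*(-4 + V)
K = -3 (K = 3*(-4 + 3) = 3*(-1) = -3)
v(F, l) = -5 + l (v(F, l) = -3*(l/(-3) - 5/(-3)) = -3*(l*(-⅓) - 5*(-⅓)) = -3*(-l/3 + 5/3) = -3*(5/3 - l/3) = -5 + l)
(j*v((-4 - 3)/(-3 - 4), 1))*K = -10*(-5 + 1)*(-3) = -10*(-4)*(-3) = 40*(-3) = -120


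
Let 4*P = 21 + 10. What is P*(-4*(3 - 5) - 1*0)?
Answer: 62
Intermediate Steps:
P = 31/4 (P = (21 + 10)/4 = (¼)*31 = 31/4 ≈ 7.7500)
P*(-4*(3 - 5) - 1*0) = 31*(-4*(3 - 5) - 1*0)/4 = 31*(-4*(-2) + 0)/4 = 31*(8 + 0)/4 = (31/4)*8 = 62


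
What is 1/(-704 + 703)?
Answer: -1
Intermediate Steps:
1/(-704 + 703) = 1/(-1) = -1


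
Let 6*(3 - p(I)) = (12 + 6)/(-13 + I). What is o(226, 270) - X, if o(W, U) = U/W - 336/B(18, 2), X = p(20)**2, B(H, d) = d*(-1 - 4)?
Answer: 780231/27685 ≈ 28.182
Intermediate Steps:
p(I) = 3 - 3/(-13 + I) (p(I) = 3 - (12 + 6)/(6*(-13 + I)) = 3 - 3/(-13 + I))
B(H, d) = -5*d (B(H, d) = d*(-5) = -5*d)
X = 324/49 (X = (3*(-14 + 20)/(-13 + 20))**2 = (3*6/7)**2 = (3*(1/7)*6)**2 = (18/7)**2 = 324/49 ≈ 6.6122)
o(W, U) = 168/5 + U/W (o(W, U) = U/W - 336/((-5*2)) = U/W - 336/(-10) = U/W - 336*(-1/10) = U/W + 168/5 = 168/5 + U/W)
o(226, 270) - X = (168/5 + 270/226) - 1*324/49 = (168/5 + 270*(1/226)) - 324/49 = (168/5 + 135/113) - 324/49 = 19659/565 - 324/49 = 780231/27685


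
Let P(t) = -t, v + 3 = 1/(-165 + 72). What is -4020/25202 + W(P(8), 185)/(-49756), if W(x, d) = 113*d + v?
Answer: -33795783965/58308708108 ≈ -0.57960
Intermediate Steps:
v = -280/93 (v = -3 + 1/(-165 + 72) = -3 + 1/(-93) = -3 - 1/93 = -280/93 ≈ -3.0108)
W(x, d) = -280/93 + 113*d (W(x, d) = 113*d - 280/93 = -280/93 + 113*d)
-4020/25202 + W(P(8), 185)/(-49756) = -4020/25202 + (-280/93 + 113*185)/(-49756) = -4020*1/25202 + (-280/93 + 20905)*(-1/49756) = -2010/12601 + (1943885/93)*(-1/49756) = -2010/12601 - 1943885/4627308 = -33795783965/58308708108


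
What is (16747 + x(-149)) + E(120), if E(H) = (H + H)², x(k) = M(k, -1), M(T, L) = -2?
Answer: 74345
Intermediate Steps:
x(k) = -2
E(H) = 4*H² (E(H) = (2*H)² = 4*H²)
(16747 + x(-149)) + E(120) = (16747 - 2) + 4*120² = 16745 + 4*14400 = 16745 + 57600 = 74345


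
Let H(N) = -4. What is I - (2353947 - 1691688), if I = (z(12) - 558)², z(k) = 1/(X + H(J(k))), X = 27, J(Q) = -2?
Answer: -185649122/529 ≈ -3.5094e+5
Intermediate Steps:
z(k) = 1/23 (z(k) = 1/(27 - 4) = 1/23)
I = 164685889/529 (I = (1/23 - 558)² = (-12833/23)² = 164685889/529 ≈ 3.1132e+5)
I - (2353947 - 1691688) = 164685889/529 - (2353947 - 1691688) = 164685889/529 - 1*662259 = 164685889/529 - 662259 = -185649122/529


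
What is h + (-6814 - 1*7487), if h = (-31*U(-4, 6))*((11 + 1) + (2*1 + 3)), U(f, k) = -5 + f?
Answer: -9558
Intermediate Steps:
h = 4743 (h = (-31*(-5 - 4))*((11 + 1) + (2*1 + 3)) = (-31*(-9))*(12 + (2 + 3)) = 279*(12 + 5) = 279*17 = 4743)
h + (-6814 - 1*7487) = 4743 + (-6814 - 1*7487) = 4743 + (-6814 - 7487) = 4743 - 14301 = -9558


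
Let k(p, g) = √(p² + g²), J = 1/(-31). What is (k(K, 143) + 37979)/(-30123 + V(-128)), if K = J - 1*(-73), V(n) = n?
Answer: -37979/30251 - √146557/72137 ≈ -1.2608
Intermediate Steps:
J = -1/31 ≈ -0.032258
K = 2262/31 (K = -1/31 - 1*(-73) = -1/31 + 73 = 2262/31 ≈ 72.968)
k(p, g) = √(g² + p²)
(k(K, 143) + 37979)/(-30123 + V(-128)) = (√(143² + (2262/31)²) + 37979)/(-30123 - 128) = (√(20449 + 5116644/961) + 37979)/(-30251) = (√(24768133/961) + 37979)*(-1/30251) = (13*√146557/31 + 37979)*(-1/30251) = (37979 + 13*√146557/31)*(-1/30251) = -37979/30251 - √146557/72137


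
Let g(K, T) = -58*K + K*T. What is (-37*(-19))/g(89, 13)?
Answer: -703/4005 ≈ -0.17553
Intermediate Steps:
(-37*(-19))/g(89, 13) = (-37*(-19))/((89*(-58 + 13))) = 703/((89*(-45))) = 703/(-4005) = 703*(-1/4005) = -703/4005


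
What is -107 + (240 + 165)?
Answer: 298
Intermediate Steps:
-107 + (240 + 165) = -107 + 405 = 298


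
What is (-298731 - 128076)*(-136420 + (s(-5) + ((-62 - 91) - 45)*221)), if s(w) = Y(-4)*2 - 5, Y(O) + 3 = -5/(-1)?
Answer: 76901658453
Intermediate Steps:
Y(O) = 2 (Y(O) = -3 - 5/(-1) = -3 - 5*(-1) = -3 + 5 = 2)
s(w) = -1 (s(w) = 2*2 - 5 = 4 - 5 = -1)
(-298731 - 128076)*(-136420 + (s(-5) + ((-62 - 91) - 45)*221)) = (-298731 - 128076)*(-136420 + (-1 + ((-62 - 91) - 45)*221)) = -426807*(-136420 + (-1 + (-153 - 45)*221)) = -426807*(-136420 + (-1 - 198*221)) = -426807*(-136420 + (-1 - 43758)) = -426807*(-136420 - 43759) = -426807*(-180179) = 76901658453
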